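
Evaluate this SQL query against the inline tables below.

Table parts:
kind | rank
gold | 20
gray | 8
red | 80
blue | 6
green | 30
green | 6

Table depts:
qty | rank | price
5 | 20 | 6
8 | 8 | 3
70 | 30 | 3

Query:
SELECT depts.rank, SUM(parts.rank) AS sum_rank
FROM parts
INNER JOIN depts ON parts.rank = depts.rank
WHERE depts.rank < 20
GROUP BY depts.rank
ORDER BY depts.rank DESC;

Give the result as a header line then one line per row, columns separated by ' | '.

After JOIN depts (3 rows):
parts.kind | parts.rank | depts.qty | depts.rank | depts.price
gold | 20 | 5 | 20 | 6
gray | 8 | 8 | 8 | 3
green | 30 | 70 | 30 | 3
After WHERE (1 rows):
parts.kind | parts.rank | depts.qty | depts.rank | depts.price
gray | 8 | 8 | 8 | 3
After GROUP BY (1 rows):
depts.rank | sum_rank
8 | 8
After ORDER BY (1 rows):
depts.rank | sum_rank
8 | 8

== RESULT ==
depts.rank | sum_rank
8 | 8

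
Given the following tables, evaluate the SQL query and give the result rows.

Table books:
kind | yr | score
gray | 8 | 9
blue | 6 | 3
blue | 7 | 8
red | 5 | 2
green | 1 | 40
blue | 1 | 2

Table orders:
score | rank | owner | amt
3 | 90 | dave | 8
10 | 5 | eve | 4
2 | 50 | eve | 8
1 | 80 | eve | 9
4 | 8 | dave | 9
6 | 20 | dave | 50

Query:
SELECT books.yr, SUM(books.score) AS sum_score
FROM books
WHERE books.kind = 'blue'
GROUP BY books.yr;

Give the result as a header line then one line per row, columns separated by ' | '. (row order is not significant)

After WHERE (3 rows):
books.kind | books.yr | books.score
blue | 6 | 3
blue | 7 | 8
blue | 1 | 2
After GROUP BY (3 rows):
books.yr | sum_score
6 | 3
7 | 8
1 | 2

== RESULT ==
books.yr | sum_score
6 | 3
7 | 8
1 | 2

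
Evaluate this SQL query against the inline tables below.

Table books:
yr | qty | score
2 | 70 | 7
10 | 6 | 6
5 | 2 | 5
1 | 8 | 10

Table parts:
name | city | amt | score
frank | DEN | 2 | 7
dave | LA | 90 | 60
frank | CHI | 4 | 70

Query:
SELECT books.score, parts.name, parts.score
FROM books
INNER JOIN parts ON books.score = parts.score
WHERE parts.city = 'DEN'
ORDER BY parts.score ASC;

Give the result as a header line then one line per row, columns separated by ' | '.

After JOIN parts (1 rows):
books.yr | books.qty | books.score | parts.name | parts.city | parts.amt | parts.score
2 | 70 | 7 | frank | DEN | 2 | 7
After WHERE (1 rows):
books.yr | books.qty | books.score | parts.name | parts.city | parts.amt | parts.score
2 | 70 | 7 | frank | DEN | 2 | 7
After SELECT (1 rows):
books.score | parts.name | parts.score
7 | frank | 7
After ORDER BY (1 rows):
books.score | parts.name | parts.score
7 | frank | 7

== RESULT ==
books.score | parts.name | parts.score
7 | frank | 7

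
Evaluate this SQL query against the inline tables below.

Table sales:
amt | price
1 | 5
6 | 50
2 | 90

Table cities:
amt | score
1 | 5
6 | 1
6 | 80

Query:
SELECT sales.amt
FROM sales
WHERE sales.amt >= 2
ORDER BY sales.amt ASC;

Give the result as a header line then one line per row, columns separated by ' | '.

== RESULT ==
sales.amt
2
6

Derivation:
After WHERE (2 rows):
sales.amt | sales.price
6 | 50
2 | 90
After SELECT (2 rows):
sales.amt
6
2
After ORDER BY (2 rows):
sales.amt
2
6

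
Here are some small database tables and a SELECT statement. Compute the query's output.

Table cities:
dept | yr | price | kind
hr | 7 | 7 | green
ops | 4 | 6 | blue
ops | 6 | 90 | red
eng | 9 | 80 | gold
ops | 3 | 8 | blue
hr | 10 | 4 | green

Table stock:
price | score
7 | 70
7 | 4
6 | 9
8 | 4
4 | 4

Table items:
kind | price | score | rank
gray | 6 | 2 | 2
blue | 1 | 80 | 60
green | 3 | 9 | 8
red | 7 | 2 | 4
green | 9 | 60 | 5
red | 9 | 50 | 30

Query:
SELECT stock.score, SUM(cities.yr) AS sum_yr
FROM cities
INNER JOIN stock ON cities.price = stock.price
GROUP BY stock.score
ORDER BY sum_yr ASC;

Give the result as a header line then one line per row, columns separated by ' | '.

== RESULT ==
stock.score | sum_yr
9 | 4
70 | 7
4 | 20

Derivation:
After JOIN stock (5 rows):
cities.dept | cities.yr | cities.price | cities.kind | stock.price | stock.score
hr | 7 | 7 | green | 7 | 70
hr | 7 | 7 | green | 7 | 4
ops | 4 | 6 | blue | 6 | 9
ops | 3 | 8 | blue | 8 | 4
hr | 10 | 4 | green | 4 | 4
After GROUP BY (3 rows):
stock.score | sum_yr
70 | 7
4 | 20
9 | 4
After ORDER BY (3 rows):
stock.score | sum_yr
9 | 4
70 | 7
4 | 20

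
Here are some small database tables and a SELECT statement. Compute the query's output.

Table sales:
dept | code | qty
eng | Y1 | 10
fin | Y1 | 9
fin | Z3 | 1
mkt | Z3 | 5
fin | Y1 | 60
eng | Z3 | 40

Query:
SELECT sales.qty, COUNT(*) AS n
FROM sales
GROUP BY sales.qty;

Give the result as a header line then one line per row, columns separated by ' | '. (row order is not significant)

== RESULT ==
sales.qty | n
10 | 1
9 | 1
1 | 1
5 | 1
60 | 1
40 | 1

Derivation:
After GROUP BY (6 rows):
sales.qty | n
10 | 1
9 | 1
1 | 1
5 | 1
60 | 1
40 | 1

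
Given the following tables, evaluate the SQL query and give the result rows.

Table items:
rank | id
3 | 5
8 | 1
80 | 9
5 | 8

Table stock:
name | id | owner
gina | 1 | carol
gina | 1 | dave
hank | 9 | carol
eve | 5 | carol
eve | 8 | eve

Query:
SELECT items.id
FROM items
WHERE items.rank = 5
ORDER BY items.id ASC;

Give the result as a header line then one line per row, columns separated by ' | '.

== RESULT ==
items.id
8

Derivation:
After WHERE (1 rows):
items.rank | items.id
5 | 8
After SELECT (1 rows):
items.id
8
After ORDER BY (1 rows):
items.id
8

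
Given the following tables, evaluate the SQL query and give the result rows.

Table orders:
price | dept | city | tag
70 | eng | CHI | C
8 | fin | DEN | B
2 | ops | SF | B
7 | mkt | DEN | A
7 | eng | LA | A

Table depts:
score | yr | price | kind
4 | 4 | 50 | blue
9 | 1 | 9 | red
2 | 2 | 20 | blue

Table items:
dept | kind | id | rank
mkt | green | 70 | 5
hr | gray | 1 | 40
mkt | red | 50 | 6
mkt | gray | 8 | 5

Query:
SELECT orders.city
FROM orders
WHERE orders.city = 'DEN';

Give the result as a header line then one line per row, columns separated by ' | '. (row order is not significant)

== RESULT ==
orders.city
DEN
DEN

Derivation:
After WHERE (2 rows):
orders.price | orders.dept | orders.city | orders.tag
8 | fin | DEN | B
7 | mkt | DEN | A
After SELECT (2 rows):
orders.city
DEN
DEN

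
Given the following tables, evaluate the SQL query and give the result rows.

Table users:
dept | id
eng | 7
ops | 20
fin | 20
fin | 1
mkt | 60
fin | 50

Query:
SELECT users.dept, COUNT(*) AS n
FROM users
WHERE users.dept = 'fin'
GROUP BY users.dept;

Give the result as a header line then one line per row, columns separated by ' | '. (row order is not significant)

After WHERE (3 rows):
users.dept | users.id
fin | 20
fin | 1
fin | 50
After GROUP BY (1 rows):
users.dept | n
fin | 3

== RESULT ==
users.dept | n
fin | 3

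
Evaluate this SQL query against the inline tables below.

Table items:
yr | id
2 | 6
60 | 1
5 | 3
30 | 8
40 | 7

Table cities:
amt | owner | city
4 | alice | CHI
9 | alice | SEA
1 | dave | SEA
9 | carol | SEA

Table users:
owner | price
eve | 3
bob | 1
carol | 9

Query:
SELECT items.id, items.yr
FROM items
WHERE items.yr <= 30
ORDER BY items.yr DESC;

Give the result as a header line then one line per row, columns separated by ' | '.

After WHERE (3 rows):
items.yr | items.id
2 | 6
5 | 3
30 | 8
After SELECT (3 rows):
items.id | items.yr
6 | 2
3 | 5
8 | 30
After ORDER BY (3 rows):
items.id | items.yr
8 | 30
3 | 5
6 | 2

== RESULT ==
items.id | items.yr
8 | 30
3 | 5
6 | 2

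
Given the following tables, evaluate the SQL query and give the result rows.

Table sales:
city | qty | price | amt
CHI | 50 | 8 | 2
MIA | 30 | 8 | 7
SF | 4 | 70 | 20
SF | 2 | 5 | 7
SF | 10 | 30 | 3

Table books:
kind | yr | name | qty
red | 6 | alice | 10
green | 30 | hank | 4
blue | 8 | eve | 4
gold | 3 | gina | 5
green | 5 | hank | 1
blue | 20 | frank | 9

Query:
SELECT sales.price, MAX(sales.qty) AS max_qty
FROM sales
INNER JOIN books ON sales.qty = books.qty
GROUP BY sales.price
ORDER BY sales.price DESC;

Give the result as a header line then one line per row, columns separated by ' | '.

== RESULT ==
sales.price | max_qty
70 | 4
30 | 10

Derivation:
After JOIN books (3 rows):
sales.city | sales.qty | sales.price | sales.amt | books.kind | books.yr | books.name | books.qty
SF | 4 | 70 | 20 | green | 30 | hank | 4
SF | 4 | 70 | 20 | blue | 8 | eve | 4
SF | 10 | 30 | 3 | red | 6 | alice | 10
After GROUP BY (2 rows):
sales.price | max_qty
70 | 4
30 | 10
After ORDER BY (2 rows):
sales.price | max_qty
70 | 4
30 | 10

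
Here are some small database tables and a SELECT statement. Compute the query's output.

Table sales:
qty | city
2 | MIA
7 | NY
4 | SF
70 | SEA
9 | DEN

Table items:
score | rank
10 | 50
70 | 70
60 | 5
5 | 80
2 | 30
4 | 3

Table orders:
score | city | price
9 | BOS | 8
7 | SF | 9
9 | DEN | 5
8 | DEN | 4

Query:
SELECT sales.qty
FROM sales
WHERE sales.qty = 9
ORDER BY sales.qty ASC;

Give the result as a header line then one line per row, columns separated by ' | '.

After WHERE (1 rows):
sales.qty | sales.city
9 | DEN
After SELECT (1 rows):
sales.qty
9
After ORDER BY (1 rows):
sales.qty
9

== RESULT ==
sales.qty
9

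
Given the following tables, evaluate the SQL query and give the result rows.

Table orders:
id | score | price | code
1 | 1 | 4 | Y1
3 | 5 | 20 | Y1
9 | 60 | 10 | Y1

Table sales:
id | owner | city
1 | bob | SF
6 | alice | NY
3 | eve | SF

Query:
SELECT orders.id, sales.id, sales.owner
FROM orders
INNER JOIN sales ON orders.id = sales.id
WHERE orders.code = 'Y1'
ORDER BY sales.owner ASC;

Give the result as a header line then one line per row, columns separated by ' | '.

After JOIN sales (2 rows):
orders.id | orders.score | orders.price | orders.code | sales.id | sales.owner | sales.city
1 | 1 | 4 | Y1 | 1 | bob | SF
3 | 5 | 20 | Y1 | 3 | eve | SF
After WHERE (2 rows):
orders.id | orders.score | orders.price | orders.code | sales.id | sales.owner | sales.city
1 | 1 | 4 | Y1 | 1 | bob | SF
3 | 5 | 20 | Y1 | 3 | eve | SF
After SELECT (2 rows):
orders.id | sales.id | sales.owner
1 | 1 | bob
3 | 3 | eve
After ORDER BY (2 rows):
orders.id | sales.id | sales.owner
1 | 1 | bob
3 | 3 | eve

== RESULT ==
orders.id | sales.id | sales.owner
1 | 1 | bob
3 | 3 | eve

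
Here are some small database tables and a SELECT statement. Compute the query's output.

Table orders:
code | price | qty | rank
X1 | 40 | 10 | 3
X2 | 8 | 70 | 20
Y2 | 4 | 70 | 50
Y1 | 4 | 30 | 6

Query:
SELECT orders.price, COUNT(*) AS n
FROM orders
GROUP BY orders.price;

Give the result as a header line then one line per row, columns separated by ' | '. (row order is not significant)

After GROUP BY (3 rows):
orders.price | n
40 | 1
8 | 1
4 | 2

== RESULT ==
orders.price | n
40 | 1
8 | 1
4 | 2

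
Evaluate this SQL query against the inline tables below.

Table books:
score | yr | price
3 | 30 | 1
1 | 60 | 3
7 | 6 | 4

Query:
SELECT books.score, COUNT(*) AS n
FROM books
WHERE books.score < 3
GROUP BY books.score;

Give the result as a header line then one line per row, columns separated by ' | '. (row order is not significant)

== RESULT ==
books.score | n
1 | 1

Derivation:
After WHERE (1 rows):
books.score | books.yr | books.price
1 | 60 | 3
After GROUP BY (1 rows):
books.score | n
1 | 1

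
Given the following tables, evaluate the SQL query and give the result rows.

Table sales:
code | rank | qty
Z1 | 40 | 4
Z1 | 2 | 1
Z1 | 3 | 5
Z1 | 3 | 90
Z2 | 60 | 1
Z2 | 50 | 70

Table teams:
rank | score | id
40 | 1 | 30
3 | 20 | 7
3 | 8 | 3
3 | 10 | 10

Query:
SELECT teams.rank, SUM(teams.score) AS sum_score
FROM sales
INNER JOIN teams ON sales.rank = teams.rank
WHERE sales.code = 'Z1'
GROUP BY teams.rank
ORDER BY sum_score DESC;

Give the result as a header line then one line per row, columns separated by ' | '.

== RESULT ==
teams.rank | sum_score
3 | 76
40 | 1

Derivation:
After JOIN teams (7 rows):
sales.code | sales.rank | sales.qty | teams.rank | teams.score | teams.id
Z1 | 40 | 4 | 40 | 1 | 30
Z1 | 3 | 5 | 3 | 20 | 7
Z1 | 3 | 5 | 3 | 8 | 3
Z1 | 3 | 5 | 3 | 10 | 10
Z1 | 3 | 90 | 3 | 20 | 7
Z1 | 3 | 90 | 3 | 8 | 3
Z1 | 3 | 90 | 3 | 10 | 10
After WHERE (7 rows):
sales.code | sales.rank | sales.qty | teams.rank | teams.score | teams.id
Z1 | 40 | 4 | 40 | 1 | 30
Z1 | 3 | 5 | 3 | 20 | 7
Z1 | 3 | 5 | 3 | 8 | 3
Z1 | 3 | 5 | 3 | 10 | 10
Z1 | 3 | 90 | 3 | 20 | 7
Z1 | 3 | 90 | 3 | 8 | 3
Z1 | 3 | 90 | 3 | 10 | 10
After GROUP BY (2 rows):
teams.rank | sum_score
40 | 1
3 | 76
After ORDER BY (2 rows):
teams.rank | sum_score
3 | 76
40 | 1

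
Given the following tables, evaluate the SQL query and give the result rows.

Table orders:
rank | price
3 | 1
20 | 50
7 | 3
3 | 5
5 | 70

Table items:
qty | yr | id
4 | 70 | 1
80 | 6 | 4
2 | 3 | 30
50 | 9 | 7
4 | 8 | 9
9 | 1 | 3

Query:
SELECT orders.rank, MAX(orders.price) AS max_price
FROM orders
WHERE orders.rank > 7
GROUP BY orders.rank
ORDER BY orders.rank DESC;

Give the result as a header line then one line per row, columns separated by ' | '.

After WHERE (1 rows):
orders.rank | orders.price
20 | 50
After GROUP BY (1 rows):
orders.rank | max_price
20 | 50
After ORDER BY (1 rows):
orders.rank | max_price
20 | 50

== RESULT ==
orders.rank | max_price
20 | 50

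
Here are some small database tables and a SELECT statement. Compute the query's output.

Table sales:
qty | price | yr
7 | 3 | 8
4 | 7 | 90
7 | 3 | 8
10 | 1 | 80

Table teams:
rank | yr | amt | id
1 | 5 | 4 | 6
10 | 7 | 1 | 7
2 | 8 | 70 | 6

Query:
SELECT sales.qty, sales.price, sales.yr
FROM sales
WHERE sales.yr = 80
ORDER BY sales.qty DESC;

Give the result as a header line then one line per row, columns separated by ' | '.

After WHERE (1 rows):
sales.qty | sales.price | sales.yr
10 | 1 | 80
After SELECT (1 rows):
sales.qty | sales.price | sales.yr
10 | 1 | 80
After ORDER BY (1 rows):
sales.qty | sales.price | sales.yr
10 | 1 | 80

== RESULT ==
sales.qty | sales.price | sales.yr
10 | 1 | 80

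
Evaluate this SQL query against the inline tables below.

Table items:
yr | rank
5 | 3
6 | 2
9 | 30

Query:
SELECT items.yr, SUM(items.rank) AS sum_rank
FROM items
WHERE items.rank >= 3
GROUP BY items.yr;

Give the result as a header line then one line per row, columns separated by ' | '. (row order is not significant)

== RESULT ==
items.yr | sum_rank
5 | 3
9 | 30

Derivation:
After WHERE (2 rows):
items.yr | items.rank
5 | 3
9 | 30
After GROUP BY (2 rows):
items.yr | sum_rank
5 | 3
9 | 30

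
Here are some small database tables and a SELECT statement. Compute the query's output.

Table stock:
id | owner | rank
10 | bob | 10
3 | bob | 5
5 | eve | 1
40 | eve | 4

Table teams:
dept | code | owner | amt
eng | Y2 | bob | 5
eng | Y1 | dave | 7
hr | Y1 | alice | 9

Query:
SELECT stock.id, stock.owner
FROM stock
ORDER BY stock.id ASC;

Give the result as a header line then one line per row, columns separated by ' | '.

== RESULT ==
stock.id | stock.owner
3 | bob
5 | eve
10 | bob
40 | eve

Derivation:
After SELECT (4 rows):
stock.id | stock.owner
10 | bob
3 | bob
5 | eve
40 | eve
After ORDER BY (4 rows):
stock.id | stock.owner
3 | bob
5 | eve
10 | bob
40 | eve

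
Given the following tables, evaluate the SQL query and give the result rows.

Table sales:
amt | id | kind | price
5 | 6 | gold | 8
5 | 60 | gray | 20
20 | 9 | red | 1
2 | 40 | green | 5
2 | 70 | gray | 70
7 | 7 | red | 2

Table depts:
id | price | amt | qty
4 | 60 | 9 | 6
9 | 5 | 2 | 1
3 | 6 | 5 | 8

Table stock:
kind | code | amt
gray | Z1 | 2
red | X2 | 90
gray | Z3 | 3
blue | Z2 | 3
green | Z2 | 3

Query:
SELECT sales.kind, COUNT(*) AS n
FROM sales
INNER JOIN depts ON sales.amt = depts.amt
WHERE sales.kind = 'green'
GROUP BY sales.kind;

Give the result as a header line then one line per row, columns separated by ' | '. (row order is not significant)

== RESULT ==
sales.kind | n
green | 1

Derivation:
After JOIN depts (4 rows):
sales.amt | sales.id | sales.kind | sales.price | depts.id | depts.price | depts.amt | depts.qty
5 | 6 | gold | 8 | 3 | 6 | 5 | 8
5 | 60 | gray | 20 | 3 | 6 | 5 | 8
2 | 40 | green | 5 | 9 | 5 | 2 | 1
2 | 70 | gray | 70 | 9 | 5 | 2 | 1
After WHERE (1 rows):
sales.amt | sales.id | sales.kind | sales.price | depts.id | depts.price | depts.amt | depts.qty
2 | 40 | green | 5 | 9 | 5 | 2 | 1
After GROUP BY (1 rows):
sales.kind | n
green | 1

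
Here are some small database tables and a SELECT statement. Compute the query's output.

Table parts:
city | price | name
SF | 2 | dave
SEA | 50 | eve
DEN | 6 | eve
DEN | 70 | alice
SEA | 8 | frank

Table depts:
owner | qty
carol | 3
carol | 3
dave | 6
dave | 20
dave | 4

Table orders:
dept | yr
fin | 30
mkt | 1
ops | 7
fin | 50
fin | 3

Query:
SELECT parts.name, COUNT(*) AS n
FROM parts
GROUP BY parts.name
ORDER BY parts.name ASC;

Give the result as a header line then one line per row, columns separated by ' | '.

== RESULT ==
parts.name | n
alice | 1
dave | 1
eve | 2
frank | 1

Derivation:
After GROUP BY (4 rows):
parts.name | n
dave | 1
eve | 2
alice | 1
frank | 1
After ORDER BY (4 rows):
parts.name | n
alice | 1
dave | 1
eve | 2
frank | 1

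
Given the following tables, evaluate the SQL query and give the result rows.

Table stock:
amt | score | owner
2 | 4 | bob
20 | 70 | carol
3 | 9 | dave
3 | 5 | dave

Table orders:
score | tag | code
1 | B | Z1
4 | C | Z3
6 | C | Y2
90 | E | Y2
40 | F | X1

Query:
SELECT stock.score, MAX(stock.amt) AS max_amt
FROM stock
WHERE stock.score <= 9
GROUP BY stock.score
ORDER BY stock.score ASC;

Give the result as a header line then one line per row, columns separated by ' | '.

== RESULT ==
stock.score | max_amt
4 | 2
5 | 3
9 | 3

Derivation:
After WHERE (3 rows):
stock.amt | stock.score | stock.owner
2 | 4 | bob
3 | 9 | dave
3 | 5 | dave
After GROUP BY (3 rows):
stock.score | max_amt
4 | 2
9 | 3
5 | 3
After ORDER BY (3 rows):
stock.score | max_amt
4 | 2
5 | 3
9 | 3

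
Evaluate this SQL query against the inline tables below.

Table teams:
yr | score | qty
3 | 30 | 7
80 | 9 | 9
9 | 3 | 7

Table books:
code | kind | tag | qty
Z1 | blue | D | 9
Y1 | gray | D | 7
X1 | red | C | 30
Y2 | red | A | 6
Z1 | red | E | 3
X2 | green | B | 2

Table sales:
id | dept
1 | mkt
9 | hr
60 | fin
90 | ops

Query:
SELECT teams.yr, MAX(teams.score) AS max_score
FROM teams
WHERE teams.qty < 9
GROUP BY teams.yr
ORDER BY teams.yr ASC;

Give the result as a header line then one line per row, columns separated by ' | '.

== RESULT ==
teams.yr | max_score
3 | 30
9 | 3

Derivation:
After WHERE (2 rows):
teams.yr | teams.score | teams.qty
3 | 30 | 7
9 | 3 | 7
After GROUP BY (2 rows):
teams.yr | max_score
3 | 30
9 | 3
After ORDER BY (2 rows):
teams.yr | max_score
3 | 30
9 | 3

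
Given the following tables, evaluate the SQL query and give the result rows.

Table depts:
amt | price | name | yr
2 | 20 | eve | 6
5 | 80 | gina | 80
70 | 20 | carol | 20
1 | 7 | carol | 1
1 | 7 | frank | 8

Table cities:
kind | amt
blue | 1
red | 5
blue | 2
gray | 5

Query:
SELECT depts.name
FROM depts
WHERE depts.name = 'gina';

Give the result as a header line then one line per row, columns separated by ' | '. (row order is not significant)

== RESULT ==
depts.name
gina

Derivation:
After WHERE (1 rows):
depts.amt | depts.price | depts.name | depts.yr
5 | 80 | gina | 80
After SELECT (1 rows):
depts.name
gina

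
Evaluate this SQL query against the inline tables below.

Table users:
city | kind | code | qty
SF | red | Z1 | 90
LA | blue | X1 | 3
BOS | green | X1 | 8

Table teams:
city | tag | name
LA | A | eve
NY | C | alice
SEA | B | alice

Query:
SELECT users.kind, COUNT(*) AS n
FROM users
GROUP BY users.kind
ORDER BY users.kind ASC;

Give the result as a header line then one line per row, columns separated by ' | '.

== RESULT ==
users.kind | n
blue | 1
green | 1
red | 1

Derivation:
After GROUP BY (3 rows):
users.kind | n
red | 1
blue | 1
green | 1
After ORDER BY (3 rows):
users.kind | n
blue | 1
green | 1
red | 1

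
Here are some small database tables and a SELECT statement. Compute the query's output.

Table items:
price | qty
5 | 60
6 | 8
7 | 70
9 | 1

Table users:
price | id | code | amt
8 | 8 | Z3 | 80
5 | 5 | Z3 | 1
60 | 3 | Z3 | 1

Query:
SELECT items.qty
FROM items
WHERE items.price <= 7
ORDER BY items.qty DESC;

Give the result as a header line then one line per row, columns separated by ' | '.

== RESULT ==
items.qty
70
60
8

Derivation:
After WHERE (3 rows):
items.price | items.qty
5 | 60
6 | 8
7 | 70
After SELECT (3 rows):
items.qty
60
8
70
After ORDER BY (3 rows):
items.qty
70
60
8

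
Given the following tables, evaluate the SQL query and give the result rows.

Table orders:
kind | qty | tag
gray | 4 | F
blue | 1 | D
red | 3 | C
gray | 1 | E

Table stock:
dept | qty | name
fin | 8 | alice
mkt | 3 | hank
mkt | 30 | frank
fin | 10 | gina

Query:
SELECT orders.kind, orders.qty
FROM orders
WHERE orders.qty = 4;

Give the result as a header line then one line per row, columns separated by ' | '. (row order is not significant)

== RESULT ==
orders.kind | orders.qty
gray | 4

Derivation:
After WHERE (1 rows):
orders.kind | orders.qty | orders.tag
gray | 4 | F
After SELECT (1 rows):
orders.kind | orders.qty
gray | 4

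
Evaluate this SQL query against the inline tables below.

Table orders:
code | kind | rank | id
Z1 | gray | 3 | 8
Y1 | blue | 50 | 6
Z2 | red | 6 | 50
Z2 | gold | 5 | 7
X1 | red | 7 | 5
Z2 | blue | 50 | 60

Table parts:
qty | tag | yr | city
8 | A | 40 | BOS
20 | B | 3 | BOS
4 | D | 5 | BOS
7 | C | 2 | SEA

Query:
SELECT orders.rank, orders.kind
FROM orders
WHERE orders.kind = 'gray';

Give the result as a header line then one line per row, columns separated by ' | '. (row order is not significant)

== RESULT ==
orders.rank | orders.kind
3 | gray

Derivation:
After WHERE (1 rows):
orders.code | orders.kind | orders.rank | orders.id
Z1 | gray | 3 | 8
After SELECT (1 rows):
orders.rank | orders.kind
3 | gray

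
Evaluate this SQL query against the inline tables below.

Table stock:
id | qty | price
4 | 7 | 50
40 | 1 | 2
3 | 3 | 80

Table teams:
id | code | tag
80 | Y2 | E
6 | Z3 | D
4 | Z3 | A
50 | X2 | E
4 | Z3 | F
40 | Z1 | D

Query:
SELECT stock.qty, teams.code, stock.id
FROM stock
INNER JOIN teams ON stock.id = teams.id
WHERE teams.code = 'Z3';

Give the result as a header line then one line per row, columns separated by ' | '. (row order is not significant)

After JOIN teams (3 rows):
stock.id | stock.qty | stock.price | teams.id | teams.code | teams.tag
4 | 7 | 50 | 4 | Z3 | A
4 | 7 | 50 | 4 | Z3 | F
40 | 1 | 2 | 40 | Z1 | D
After WHERE (2 rows):
stock.id | stock.qty | stock.price | teams.id | teams.code | teams.tag
4 | 7 | 50 | 4 | Z3 | A
4 | 7 | 50 | 4 | Z3 | F
After SELECT (2 rows):
stock.qty | teams.code | stock.id
7 | Z3 | 4
7 | Z3 | 4

== RESULT ==
stock.qty | teams.code | stock.id
7 | Z3 | 4
7 | Z3 | 4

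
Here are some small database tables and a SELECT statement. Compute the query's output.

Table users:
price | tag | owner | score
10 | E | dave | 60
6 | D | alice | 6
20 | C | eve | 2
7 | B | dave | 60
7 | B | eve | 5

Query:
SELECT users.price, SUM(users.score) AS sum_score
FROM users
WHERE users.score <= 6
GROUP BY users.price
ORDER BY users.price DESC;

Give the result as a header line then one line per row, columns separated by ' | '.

== RESULT ==
users.price | sum_score
20 | 2
7 | 5
6 | 6

Derivation:
After WHERE (3 rows):
users.price | users.tag | users.owner | users.score
6 | D | alice | 6
20 | C | eve | 2
7 | B | eve | 5
After GROUP BY (3 rows):
users.price | sum_score
6 | 6
20 | 2
7 | 5
After ORDER BY (3 rows):
users.price | sum_score
20 | 2
7 | 5
6 | 6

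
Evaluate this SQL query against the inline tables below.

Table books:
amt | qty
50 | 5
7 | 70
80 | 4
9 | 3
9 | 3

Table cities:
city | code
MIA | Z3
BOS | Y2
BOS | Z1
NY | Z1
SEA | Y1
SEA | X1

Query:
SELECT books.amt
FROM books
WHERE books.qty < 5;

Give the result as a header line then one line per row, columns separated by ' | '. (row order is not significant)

After WHERE (3 rows):
books.amt | books.qty
80 | 4
9 | 3
9 | 3
After SELECT (3 rows):
books.amt
80
9
9

== RESULT ==
books.amt
80
9
9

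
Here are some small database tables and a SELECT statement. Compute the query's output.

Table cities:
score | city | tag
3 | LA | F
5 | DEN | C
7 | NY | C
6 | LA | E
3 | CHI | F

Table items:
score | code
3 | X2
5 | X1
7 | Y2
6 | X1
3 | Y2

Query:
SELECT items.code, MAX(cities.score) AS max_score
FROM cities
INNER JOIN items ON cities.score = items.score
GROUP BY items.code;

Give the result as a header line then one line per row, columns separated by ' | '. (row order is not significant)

After JOIN items (7 rows):
cities.score | cities.city | cities.tag | items.score | items.code
3 | LA | F | 3 | X2
3 | LA | F | 3 | Y2
5 | DEN | C | 5 | X1
7 | NY | C | 7 | Y2
6 | LA | E | 6 | X1
3 | CHI | F | 3 | X2
3 | CHI | F | 3 | Y2
After GROUP BY (3 rows):
items.code | max_score
X2 | 3
Y2 | 7
X1 | 6

== RESULT ==
items.code | max_score
X2 | 3
Y2 | 7
X1 | 6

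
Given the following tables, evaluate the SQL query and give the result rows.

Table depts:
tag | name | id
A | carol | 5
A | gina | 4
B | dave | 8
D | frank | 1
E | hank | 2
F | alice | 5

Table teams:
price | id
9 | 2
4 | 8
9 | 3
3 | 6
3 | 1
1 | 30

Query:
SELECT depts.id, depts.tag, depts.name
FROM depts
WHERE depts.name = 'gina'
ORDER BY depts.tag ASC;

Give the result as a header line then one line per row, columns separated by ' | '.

After WHERE (1 rows):
depts.tag | depts.name | depts.id
A | gina | 4
After SELECT (1 rows):
depts.id | depts.tag | depts.name
4 | A | gina
After ORDER BY (1 rows):
depts.id | depts.tag | depts.name
4 | A | gina

== RESULT ==
depts.id | depts.tag | depts.name
4 | A | gina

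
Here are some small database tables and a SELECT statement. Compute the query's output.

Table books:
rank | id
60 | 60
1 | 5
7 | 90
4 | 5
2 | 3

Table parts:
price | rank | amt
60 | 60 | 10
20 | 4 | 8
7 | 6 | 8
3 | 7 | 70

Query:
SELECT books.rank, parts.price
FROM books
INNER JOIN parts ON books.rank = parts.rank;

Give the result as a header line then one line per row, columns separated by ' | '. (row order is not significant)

After JOIN parts (3 rows):
books.rank | books.id | parts.price | parts.rank | parts.amt
60 | 60 | 60 | 60 | 10
7 | 90 | 3 | 7 | 70
4 | 5 | 20 | 4 | 8
After SELECT (3 rows):
books.rank | parts.price
60 | 60
7 | 3
4 | 20

== RESULT ==
books.rank | parts.price
60 | 60
7 | 3
4 | 20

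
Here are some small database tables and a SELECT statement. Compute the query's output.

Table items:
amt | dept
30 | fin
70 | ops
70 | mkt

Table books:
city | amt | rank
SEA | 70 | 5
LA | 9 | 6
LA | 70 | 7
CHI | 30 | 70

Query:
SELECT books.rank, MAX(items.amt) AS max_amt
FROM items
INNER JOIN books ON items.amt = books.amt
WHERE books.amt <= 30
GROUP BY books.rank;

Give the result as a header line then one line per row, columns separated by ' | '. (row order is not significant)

== RESULT ==
books.rank | max_amt
70 | 30

Derivation:
After JOIN books (5 rows):
items.amt | items.dept | books.city | books.amt | books.rank
30 | fin | CHI | 30 | 70
70 | ops | SEA | 70 | 5
70 | ops | LA | 70 | 7
70 | mkt | SEA | 70 | 5
70 | mkt | LA | 70 | 7
After WHERE (1 rows):
items.amt | items.dept | books.city | books.amt | books.rank
30 | fin | CHI | 30 | 70
After GROUP BY (1 rows):
books.rank | max_amt
70 | 30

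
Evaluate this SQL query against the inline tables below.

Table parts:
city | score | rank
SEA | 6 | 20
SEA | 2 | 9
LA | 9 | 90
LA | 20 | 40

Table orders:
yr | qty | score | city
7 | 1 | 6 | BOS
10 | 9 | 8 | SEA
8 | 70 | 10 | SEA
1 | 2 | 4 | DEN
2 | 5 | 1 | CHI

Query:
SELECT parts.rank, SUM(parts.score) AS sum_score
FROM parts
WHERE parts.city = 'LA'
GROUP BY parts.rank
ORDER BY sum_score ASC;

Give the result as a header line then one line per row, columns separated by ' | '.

After WHERE (2 rows):
parts.city | parts.score | parts.rank
LA | 9 | 90
LA | 20 | 40
After GROUP BY (2 rows):
parts.rank | sum_score
90 | 9
40 | 20
After ORDER BY (2 rows):
parts.rank | sum_score
90 | 9
40 | 20

== RESULT ==
parts.rank | sum_score
90 | 9
40 | 20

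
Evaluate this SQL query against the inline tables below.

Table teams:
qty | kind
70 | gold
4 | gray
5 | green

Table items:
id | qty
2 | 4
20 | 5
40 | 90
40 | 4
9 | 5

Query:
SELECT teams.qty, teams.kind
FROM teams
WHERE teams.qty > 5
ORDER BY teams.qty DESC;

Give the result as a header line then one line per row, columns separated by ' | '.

== RESULT ==
teams.qty | teams.kind
70 | gold

Derivation:
After WHERE (1 rows):
teams.qty | teams.kind
70 | gold
After SELECT (1 rows):
teams.qty | teams.kind
70 | gold
After ORDER BY (1 rows):
teams.qty | teams.kind
70 | gold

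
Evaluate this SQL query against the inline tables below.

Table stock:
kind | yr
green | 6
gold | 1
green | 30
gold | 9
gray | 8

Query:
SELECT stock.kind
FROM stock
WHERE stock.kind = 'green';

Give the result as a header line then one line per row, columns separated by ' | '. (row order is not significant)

== RESULT ==
stock.kind
green
green

Derivation:
After WHERE (2 rows):
stock.kind | stock.yr
green | 6
green | 30
After SELECT (2 rows):
stock.kind
green
green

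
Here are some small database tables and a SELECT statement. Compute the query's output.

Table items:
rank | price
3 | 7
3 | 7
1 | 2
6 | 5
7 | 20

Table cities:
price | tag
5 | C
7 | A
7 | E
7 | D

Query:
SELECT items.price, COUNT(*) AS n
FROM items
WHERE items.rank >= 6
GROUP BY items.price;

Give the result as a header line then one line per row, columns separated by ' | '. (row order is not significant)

After WHERE (2 rows):
items.rank | items.price
6 | 5
7 | 20
After GROUP BY (2 rows):
items.price | n
5 | 1
20 | 1

== RESULT ==
items.price | n
5 | 1
20 | 1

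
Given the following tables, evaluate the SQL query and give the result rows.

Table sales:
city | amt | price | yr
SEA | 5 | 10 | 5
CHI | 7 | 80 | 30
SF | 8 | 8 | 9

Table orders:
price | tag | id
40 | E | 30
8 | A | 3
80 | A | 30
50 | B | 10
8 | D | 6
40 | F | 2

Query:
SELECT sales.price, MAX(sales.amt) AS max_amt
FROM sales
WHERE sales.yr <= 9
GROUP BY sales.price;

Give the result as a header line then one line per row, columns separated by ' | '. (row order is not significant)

After WHERE (2 rows):
sales.city | sales.amt | sales.price | sales.yr
SEA | 5 | 10 | 5
SF | 8 | 8 | 9
After GROUP BY (2 rows):
sales.price | max_amt
10 | 5
8 | 8

== RESULT ==
sales.price | max_amt
10 | 5
8 | 8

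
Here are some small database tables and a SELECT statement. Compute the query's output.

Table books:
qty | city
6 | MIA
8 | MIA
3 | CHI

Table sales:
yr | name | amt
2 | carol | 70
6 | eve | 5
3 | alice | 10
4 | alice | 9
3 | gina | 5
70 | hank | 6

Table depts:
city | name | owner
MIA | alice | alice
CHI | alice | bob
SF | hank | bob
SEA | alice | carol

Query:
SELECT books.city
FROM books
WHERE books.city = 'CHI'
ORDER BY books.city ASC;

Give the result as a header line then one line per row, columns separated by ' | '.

After WHERE (1 rows):
books.qty | books.city
3 | CHI
After SELECT (1 rows):
books.city
CHI
After ORDER BY (1 rows):
books.city
CHI

== RESULT ==
books.city
CHI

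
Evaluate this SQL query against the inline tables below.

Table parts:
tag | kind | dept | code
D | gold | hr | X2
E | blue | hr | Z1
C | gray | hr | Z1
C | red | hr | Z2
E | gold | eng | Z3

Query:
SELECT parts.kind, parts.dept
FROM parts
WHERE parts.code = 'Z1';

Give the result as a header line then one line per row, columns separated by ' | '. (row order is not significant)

After WHERE (2 rows):
parts.tag | parts.kind | parts.dept | parts.code
E | blue | hr | Z1
C | gray | hr | Z1
After SELECT (2 rows):
parts.kind | parts.dept
blue | hr
gray | hr

== RESULT ==
parts.kind | parts.dept
blue | hr
gray | hr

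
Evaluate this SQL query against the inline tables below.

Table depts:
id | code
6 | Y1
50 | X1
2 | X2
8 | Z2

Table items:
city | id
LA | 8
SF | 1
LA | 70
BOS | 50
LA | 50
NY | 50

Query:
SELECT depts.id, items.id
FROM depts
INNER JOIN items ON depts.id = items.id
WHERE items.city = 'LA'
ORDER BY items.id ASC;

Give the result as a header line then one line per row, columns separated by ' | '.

After JOIN items (4 rows):
depts.id | depts.code | items.city | items.id
50 | X1 | BOS | 50
50 | X1 | LA | 50
50 | X1 | NY | 50
8 | Z2 | LA | 8
After WHERE (2 rows):
depts.id | depts.code | items.city | items.id
50 | X1 | LA | 50
8 | Z2 | LA | 8
After SELECT (2 rows):
depts.id | items.id
50 | 50
8 | 8
After ORDER BY (2 rows):
depts.id | items.id
8 | 8
50 | 50

== RESULT ==
depts.id | items.id
8 | 8
50 | 50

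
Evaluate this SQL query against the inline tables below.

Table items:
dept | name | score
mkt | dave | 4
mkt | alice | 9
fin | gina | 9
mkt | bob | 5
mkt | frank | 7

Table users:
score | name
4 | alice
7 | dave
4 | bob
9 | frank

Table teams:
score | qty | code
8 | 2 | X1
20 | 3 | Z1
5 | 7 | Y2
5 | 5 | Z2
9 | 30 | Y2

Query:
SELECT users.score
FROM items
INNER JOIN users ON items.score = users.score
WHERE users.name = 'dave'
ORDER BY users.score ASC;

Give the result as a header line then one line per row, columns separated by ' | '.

After JOIN users (5 rows):
items.dept | items.name | items.score | users.score | users.name
mkt | dave | 4 | 4 | alice
mkt | dave | 4 | 4 | bob
mkt | alice | 9 | 9 | frank
fin | gina | 9 | 9 | frank
mkt | frank | 7 | 7 | dave
After WHERE (1 rows):
items.dept | items.name | items.score | users.score | users.name
mkt | frank | 7 | 7 | dave
After SELECT (1 rows):
users.score
7
After ORDER BY (1 rows):
users.score
7

== RESULT ==
users.score
7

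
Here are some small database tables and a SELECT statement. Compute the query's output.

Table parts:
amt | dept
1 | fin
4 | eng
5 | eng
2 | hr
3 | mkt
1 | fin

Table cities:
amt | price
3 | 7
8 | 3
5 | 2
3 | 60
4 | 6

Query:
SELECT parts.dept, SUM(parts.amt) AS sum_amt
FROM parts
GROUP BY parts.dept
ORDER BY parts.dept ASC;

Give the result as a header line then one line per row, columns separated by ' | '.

== RESULT ==
parts.dept | sum_amt
eng | 9
fin | 2
hr | 2
mkt | 3

Derivation:
After GROUP BY (4 rows):
parts.dept | sum_amt
fin | 2
eng | 9
hr | 2
mkt | 3
After ORDER BY (4 rows):
parts.dept | sum_amt
eng | 9
fin | 2
hr | 2
mkt | 3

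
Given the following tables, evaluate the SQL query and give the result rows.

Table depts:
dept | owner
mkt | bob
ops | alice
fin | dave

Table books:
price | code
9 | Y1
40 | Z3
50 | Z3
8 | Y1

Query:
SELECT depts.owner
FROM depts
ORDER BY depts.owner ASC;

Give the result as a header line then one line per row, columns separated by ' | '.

After SELECT (3 rows):
depts.owner
bob
alice
dave
After ORDER BY (3 rows):
depts.owner
alice
bob
dave

== RESULT ==
depts.owner
alice
bob
dave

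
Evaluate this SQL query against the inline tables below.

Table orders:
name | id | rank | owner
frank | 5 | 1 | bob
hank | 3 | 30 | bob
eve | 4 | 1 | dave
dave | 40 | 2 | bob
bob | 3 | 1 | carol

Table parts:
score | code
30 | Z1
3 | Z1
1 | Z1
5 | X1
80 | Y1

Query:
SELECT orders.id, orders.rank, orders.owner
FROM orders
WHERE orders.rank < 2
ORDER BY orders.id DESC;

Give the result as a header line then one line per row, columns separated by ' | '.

After WHERE (3 rows):
orders.name | orders.id | orders.rank | orders.owner
frank | 5 | 1 | bob
eve | 4 | 1 | dave
bob | 3 | 1 | carol
After SELECT (3 rows):
orders.id | orders.rank | orders.owner
5 | 1 | bob
4 | 1 | dave
3 | 1 | carol
After ORDER BY (3 rows):
orders.id | orders.rank | orders.owner
5 | 1 | bob
4 | 1 | dave
3 | 1 | carol

== RESULT ==
orders.id | orders.rank | orders.owner
5 | 1 | bob
4 | 1 | dave
3 | 1 | carol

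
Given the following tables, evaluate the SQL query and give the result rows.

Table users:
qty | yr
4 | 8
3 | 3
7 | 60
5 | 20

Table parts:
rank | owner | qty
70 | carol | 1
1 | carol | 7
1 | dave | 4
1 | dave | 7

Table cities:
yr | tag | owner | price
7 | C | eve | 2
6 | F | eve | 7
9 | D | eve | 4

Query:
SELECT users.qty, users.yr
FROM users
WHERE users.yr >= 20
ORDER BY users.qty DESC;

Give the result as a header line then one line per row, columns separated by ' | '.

After WHERE (2 rows):
users.qty | users.yr
7 | 60
5 | 20
After SELECT (2 rows):
users.qty | users.yr
7 | 60
5 | 20
After ORDER BY (2 rows):
users.qty | users.yr
7 | 60
5 | 20

== RESULT ==
users.qty | users.yr
7 | 60
5 | 20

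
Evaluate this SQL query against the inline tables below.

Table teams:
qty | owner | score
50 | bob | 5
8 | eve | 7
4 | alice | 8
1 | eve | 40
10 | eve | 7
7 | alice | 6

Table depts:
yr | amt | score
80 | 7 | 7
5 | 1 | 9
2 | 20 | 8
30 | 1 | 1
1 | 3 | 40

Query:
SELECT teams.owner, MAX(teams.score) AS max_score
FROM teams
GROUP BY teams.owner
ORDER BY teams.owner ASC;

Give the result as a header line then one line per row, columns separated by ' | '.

== RESULT ==
teams.owner | max_score
alice | 8
bob | 5
eve | 40

Derivation:
After GROUP BY (3 rows):
teams.owner | max_score
bob | 5
eve | 40
alice | 8
After ORDER BY (3 rows):
teams.owner | max_score
alice | 8
bob | 5
eve | 40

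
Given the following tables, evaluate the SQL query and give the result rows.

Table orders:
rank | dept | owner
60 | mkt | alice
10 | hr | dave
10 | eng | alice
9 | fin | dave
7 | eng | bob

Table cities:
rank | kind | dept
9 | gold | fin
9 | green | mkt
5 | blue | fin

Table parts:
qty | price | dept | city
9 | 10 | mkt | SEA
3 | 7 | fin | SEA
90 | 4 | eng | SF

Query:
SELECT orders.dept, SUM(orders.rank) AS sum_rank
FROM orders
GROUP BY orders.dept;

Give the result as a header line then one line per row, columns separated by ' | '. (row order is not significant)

== RESULT ==
orders.dept | sum_rank
mkt | 60
hr | 10
eng | 17
fin | 9

Derivation:
After GROUP BY (4 rows):
orders.dept | sum_rank
mkt | 60
hr | 10
eng | 17
fin | 9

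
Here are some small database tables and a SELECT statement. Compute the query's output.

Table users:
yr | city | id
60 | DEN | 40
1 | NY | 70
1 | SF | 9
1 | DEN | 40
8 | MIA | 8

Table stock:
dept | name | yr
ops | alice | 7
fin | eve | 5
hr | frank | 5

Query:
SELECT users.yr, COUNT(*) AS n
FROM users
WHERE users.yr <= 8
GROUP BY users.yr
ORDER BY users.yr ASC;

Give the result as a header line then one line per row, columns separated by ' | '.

== RESULT ==
users.yr | n
1 | 3
8 | 1

Derivation:
After WHERE (4 rows):
users.yr | users.city | users.id
1 | NY | 70
1 | SF | 9
1 | DEN | 40
8 | MIA | 8
After GROUP BY (2 rows):
users.yr | n
1 | 3
8 | 1
After ORDER BY (2 rows):
users.yr | n
1 | 3
8 | 1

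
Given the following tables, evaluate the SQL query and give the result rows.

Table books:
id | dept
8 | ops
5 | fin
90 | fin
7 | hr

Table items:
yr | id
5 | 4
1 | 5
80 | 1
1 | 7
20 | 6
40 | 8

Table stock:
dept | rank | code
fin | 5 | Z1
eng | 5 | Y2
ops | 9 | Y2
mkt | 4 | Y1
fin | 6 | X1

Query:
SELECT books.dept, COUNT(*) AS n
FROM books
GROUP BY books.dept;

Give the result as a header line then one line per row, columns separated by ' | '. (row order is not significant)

== RESULT ==
books.dept | n
ops | 1
fin | 2
hr | 1

Derivation:
After GROUP BY (3 rows):
books.dept | n
ops | 1
fin | 2
hr | 1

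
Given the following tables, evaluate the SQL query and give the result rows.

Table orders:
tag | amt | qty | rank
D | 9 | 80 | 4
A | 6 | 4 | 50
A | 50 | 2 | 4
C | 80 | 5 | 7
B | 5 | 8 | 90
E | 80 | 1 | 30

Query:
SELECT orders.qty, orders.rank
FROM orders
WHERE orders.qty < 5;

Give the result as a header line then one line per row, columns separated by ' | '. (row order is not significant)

== RESULT ==
orders.qty | orders.rank
4 | 50
2 | 4
1 | 30

Derivation:
After WHERE (3 rows):
orders.tag | orders.amt | orders.qty | orders.rank
A | 6 | 4 | 50
A | 50 | 2 | 4
E | 80 | 1 | 30
After SELECT (3 rows):
orders.qty | orders.rank
4 | 50
2 | 4
1 | 30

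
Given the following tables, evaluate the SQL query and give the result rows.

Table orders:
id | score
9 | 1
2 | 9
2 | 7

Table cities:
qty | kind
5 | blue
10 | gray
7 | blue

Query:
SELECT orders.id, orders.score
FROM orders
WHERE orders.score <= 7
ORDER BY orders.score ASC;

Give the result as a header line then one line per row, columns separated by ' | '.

After WHERE (2 rows):
orders.id | orders.score
9 | 1
2 | 7
After SELECT (2 rows):
orders.id | orders.score
9 | 1
2 | 7
After ORDER BY (2 rows):
orders.id | orders.score
9 | 1
2 | 7

== RESULT ==
orders.id | orders.score
9 | 1
2 | 7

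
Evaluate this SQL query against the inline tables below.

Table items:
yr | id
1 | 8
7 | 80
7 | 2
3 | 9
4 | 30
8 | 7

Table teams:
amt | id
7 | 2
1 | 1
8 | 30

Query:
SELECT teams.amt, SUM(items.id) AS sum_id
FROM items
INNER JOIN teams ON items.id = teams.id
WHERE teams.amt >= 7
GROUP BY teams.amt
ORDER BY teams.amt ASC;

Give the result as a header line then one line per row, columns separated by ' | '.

After JOIN teams (2 rows):
items.yr | items.id | teams.amt | teams.id
7 | 2 | 7 | 2
4 | 30 | 8 | 30
After WHERE (2 rows):
items.yr | items.id | teams.amt | teams.id
7 | 2 | 7 | 2
4 | 30 | 8 | 30
After GROUP BY (2 rows):
teams.amt | sum_id
7 | 2
8 | 30
After ORDER BY (2 rows):
teams.amt | sum_id
7 | 2
8 | 30

== RESULT ==
teams.amt | sum_id
7 | 2
8 | 30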